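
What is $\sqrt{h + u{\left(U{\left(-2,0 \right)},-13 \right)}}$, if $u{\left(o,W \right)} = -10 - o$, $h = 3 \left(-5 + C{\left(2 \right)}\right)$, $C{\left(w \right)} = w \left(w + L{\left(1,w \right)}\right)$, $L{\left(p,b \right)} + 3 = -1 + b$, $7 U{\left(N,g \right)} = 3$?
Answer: $\frac{i \sqrt{1246}}{7} \approx 5.0427 i$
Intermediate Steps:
$U{\left(N,g \right)} = \frac{3}{7}$ ($U{\left(N,g \right)} = \frac{1}{7} \cdot 3 = \frac{3}{7}$)
$L{\left(p,b \right)} = -4 + b$ ($L{\left(p,b \right)} = -3 + \left(-1 + b\right) = -4 + b$)
$C{\left(w \right)} = w \left(-4 + 2 w\right)$ ($C{\left(w \right)} = w \left(w + \left(-4 + w\right)\right) = w \left(-4 + 2 w\right)$)
$h = -15$ ($h = 3 \left(-5 + 2 \cdot 2 \left(-2 + 2\right)\right) = 3 \left(-5 + 2 \cdot 2 \cdot 0\right) = 3 \left(-5 + 0\right) = 3 \left(-5\right) = -15$)
$\sqrt{h + u{\left(U{\left(-2,0 \right)},-13 \right)}} = \sqrt{-15 - \frac{73}{7}} = \sqrt{- \frac{178}{7}} = \frac{i \sqrt{1246}}{7}$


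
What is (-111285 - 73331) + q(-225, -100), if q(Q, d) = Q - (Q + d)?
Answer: -184516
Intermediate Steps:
q(Q, d) = -d (q(Q, d) = Q + (-Q - d) = -d)
(-111285 - 73331) + q(-225, -100) = (-111285 - 73331) - 1*(-100) = -184616 + 100 = -184516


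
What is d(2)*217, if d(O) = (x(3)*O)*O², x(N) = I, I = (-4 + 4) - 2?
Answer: -3472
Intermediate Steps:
I = -2 (I = 0 - 2 = -2)
x(N) = -2
d(O) = -2*O³ (d(O) = (-2*O)*O² = -2*O³)
d(2)*217 = -2*2³*217 = -2*8*217 = -16*217 = -3472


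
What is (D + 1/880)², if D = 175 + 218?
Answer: 119605997281/774400 ≈ 1.5445e+5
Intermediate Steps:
D = 393
(D + 1/880)² = (393 + 1/880)² = (345841/880)² = 119605997281/774400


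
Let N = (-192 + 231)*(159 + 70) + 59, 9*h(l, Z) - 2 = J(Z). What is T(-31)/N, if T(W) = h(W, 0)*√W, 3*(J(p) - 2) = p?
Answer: 2*I*√31/40455 ≈ 0.00027526*I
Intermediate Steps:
J(p) = 2 + p/3
h(l, Z) = 4/9 + Z/27 (h(l, Z) = 2/9 + (2 + Z/3)/9 = 2/9 + (2/9 + Z/27) = 4/9 + Z/27)
T(W) = 4*√W/9 (T(W) = (4/9 + (1/27)*0)*√W = (4/9 + 0)*√W = 4*√W/9)
N = 8990 (N = 39*229 + 59 = 8931 + 59 = 8990)
T(-31)/N = (4*√(-31)/9)/8990 = (4*(I*√31)/9)*(1/8990) = (4*I*√31/9)*(1/8990) = 2*I*√31/40455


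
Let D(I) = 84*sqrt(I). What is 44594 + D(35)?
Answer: 44594 + 84*sqrt(35) ≈ 45091.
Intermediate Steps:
44594 + D(35) = 44594 + 84*sqrt(35)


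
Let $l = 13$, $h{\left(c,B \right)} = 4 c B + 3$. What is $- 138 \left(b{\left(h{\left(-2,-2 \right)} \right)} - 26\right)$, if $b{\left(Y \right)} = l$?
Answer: $1794$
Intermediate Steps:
$h{\left(c,B \right)} = 3 + 4 B c$ ($h{\left(c,B \right)} = 4 B c + 3 = 3 + 4 B c$)
$b{\left(Y \right)} = 13$
$- 138 \left(b{\left(h{\left(-2,-2 \right)} \right)} - 26\right) = - 138 \left(13 - 26\right) = \left(-138\right) \left(-13\right) = 1794$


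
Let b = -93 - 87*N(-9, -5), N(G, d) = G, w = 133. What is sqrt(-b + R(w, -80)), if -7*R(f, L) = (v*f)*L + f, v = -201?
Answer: I*sqrt(306229) ≈ 553.38*I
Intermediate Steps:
R(f, L) = -f/7 + 201*L*f/7 (R(f, L) = -((-201*f)*L + f)/7 = -(-201*L*f + f)/7 = -(f - 201*L*f)/7 = -f/7 + 201*L*f/7)
b = 690 (b = -93 - 87*(-9) = -93 + 783 = 690)
sqrt(-b + R(w, -80)) = sqrt(-1*690 + (1/7)*133*(-1 + 201*(-80))) = sqrt(-690 + (1/7)*133*(-1 - 16080)) = sqrt(-690 + (1/7)*133*(-16081)) = sqrt(-690 - 305539) = sqrt(-306229) = I*sqrt(306229)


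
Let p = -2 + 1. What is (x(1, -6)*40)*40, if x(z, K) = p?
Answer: -1600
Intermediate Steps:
p = -1
x(z, K) = -1
(x(1, -6)*40)*40 = -1*40*40 = -40*40 = -1600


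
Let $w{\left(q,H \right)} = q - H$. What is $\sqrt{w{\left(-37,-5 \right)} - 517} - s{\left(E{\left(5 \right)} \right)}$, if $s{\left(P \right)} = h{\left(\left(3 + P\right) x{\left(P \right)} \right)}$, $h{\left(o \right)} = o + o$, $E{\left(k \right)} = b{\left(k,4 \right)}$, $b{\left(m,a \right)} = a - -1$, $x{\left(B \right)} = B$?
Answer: $-80 + 3 i \sqrt{61} \approx -80.0 + 23.431 i$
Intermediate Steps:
$b{\left(m,a \right)} = 1 + a$ ($b{\left(m,a \right)} = a + 1 = 1 + a$)
$E{\left(k \right)} = 5$ ($E{\left(k \right)} = 1 + 4 = 5$)
$h{\left(o \right)} = 2 o$
$s{\left(P \right)} = 2 P \left(3 + P\right)$ ($s{\left(P \right)} = 2 \left(3 + P\right) P = 2 P \left(3 + P\right)$)
$\sqrt{w{\left(-37,-5 \right)} - 517} - s{\left(E{\left(5 \right)} \right)} = \sqrt{\left(-37 - -5\right) - 517} - 2 \cdot 5 \left(3 + 5\right) = \sqrt{\left(-37 + 5\right) - 517} - 2 \cdot 5 \cdot 8 = \sqrt{-32 - 517} - 80 = \sqrt{-549} - 80 = 3 i \sqrt{61} - 80 = -80 + 3 i \sqrt{61}$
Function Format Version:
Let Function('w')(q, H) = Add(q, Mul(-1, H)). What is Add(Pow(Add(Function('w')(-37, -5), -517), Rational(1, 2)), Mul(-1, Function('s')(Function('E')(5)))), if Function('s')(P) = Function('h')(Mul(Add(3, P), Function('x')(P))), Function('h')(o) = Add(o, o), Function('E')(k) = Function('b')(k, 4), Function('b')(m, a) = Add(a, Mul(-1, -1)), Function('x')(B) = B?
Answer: Add(-80, Mul(3, I, Pow(61, Rational(1, 2)))) ≈ Add(-80.000, Mul(23.431, I))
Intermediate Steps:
Function('b')(m, a) = Add(1, a) (Function('b')(m, a) = Add(a, 1) = Add(1, a))
Function('E')(k) = 5 (Function('E')(k) = Add(1, 4) = 5)
Function('h')(o) = Mul(2, o)
Function('s')(P) = Mul(2, P, Add(3, P)) (Function('s')(P) = Mul(2, Mul(Add(3, P), P)) = Mul(2, Mul(P, Add(3, P))) = Mul(2, P, Add(3, P)))
Add(Pow(Add(Function('w')(-37, -5), -517), Rational(1, 2)), Mul(-1, Function('s')(Function('E')(5)))) = Add(Pow(Add(Add(-37, Mul(-1, -5)), -517), Rational(1, 2)), Mul(-1, Mul(2, 5, Add(3, 5)))) = Add(Pow(Add(Add(-37, 5), -517), Rational(1, 2)), Mul(-1, Mul(2, 5, 8))) = Add(Pow(Add(-32, -517), Rational(1, 2)), Mul(-1, 80)) = Add(Pow(-549, Rational(1, 2)), -80) = Add(Mul(3, I, Pow(61, Rational(1, 2))), -80) = Add(-80, Mul(3, I, Pow(61, Rational(1, 2))))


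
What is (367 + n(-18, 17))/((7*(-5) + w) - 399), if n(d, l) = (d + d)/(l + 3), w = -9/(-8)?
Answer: -14608/17315 ≈ -0.84366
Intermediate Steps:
w = 9/8 (w = -9*(-⅛) = 9/8 ≈ 1.1250)
n(d, l) = 2*d/(3 + l) (n(d, l) = (2*d)/(3 + l) = 2*d/(3 + l))
(367 + n(-18, 17))/((7*(-5) + w) - 399) = (367 + 2*(-18)/(3 + 17))/((7*(-5) + 9/8) - 399) = (367 + 2*(-18)/20)/((-35 + 9/8) - 399) = (367 + 2*(-18)*(1/20))/(-271/8 - 399) = (367 - 9/5)/(-3463/8) = (1826/5)*(-8/3463) = -14608/17315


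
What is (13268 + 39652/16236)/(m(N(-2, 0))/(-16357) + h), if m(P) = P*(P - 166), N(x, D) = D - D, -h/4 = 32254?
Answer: -53864725/523675944 ≈ -0.10286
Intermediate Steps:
h = -129016 (h = -4*32254 = -129016)
N(x, D) = 0
m(P) = P*(-166 + P)
(13268 + 39652/16236)/(m(N(-2, 0))/(-16357) + h) = (13268 + 39652/16236)/((0*(-166 + 0))/(-16357) - 129016) = (13268 + 39652*(1/16236))/((0*(-166))*(-1/16357) - 129016) = (13268 + 9913/4059)/(0*(-1/16357) - 129016) = 53864725/(4059*(0 - 129016)) = (53864725/4059)/(-129016) = (53864725/4059)*(-1/129016) = -53864725/523675944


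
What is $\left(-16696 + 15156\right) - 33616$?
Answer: $-35156$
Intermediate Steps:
$\left(-16696 + 15156\right) - 33616 = -1540 - 33616 = -35156$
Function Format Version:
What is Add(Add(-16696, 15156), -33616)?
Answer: -35156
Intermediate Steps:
Add(Add(-16696, 15156), -33616) = Add(-1540, -33616) = -35156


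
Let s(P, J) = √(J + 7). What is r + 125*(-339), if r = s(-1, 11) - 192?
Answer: -42567 + 3*√2 ≈ -42563.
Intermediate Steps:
s(P, J) = √(7 + J)
r = -192 + 3*√2 (r = √(7 + 11) - 192 = √18 - 192 = 3*√2 - 192 = -192 + 3*√2 ≈ -187.76)
r + 125*(-339) = (-192 + 3*√2) + 125*(-339) = (-192 + 3*√2) - 42375 = -42567 + 3*√2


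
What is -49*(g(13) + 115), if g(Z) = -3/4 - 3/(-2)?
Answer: -22687/4 ≈ -5671.8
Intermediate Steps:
g(Z) = ¾ (g(Z) = -3*¼ - 3*(-½) = -¾ + 3/2 = ¾)
-49*(g(13) + 115) = -49*(¾ + 115) = -49*463/4 = -22687/4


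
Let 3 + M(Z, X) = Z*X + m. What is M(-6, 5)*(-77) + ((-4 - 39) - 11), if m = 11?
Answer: 1640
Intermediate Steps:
M(Z, X) = 8 + X*Z (M(Z, X) = -3 + (Z*X + 11) = -3 + (X*Z + 11) = -3 + (11 + X*Z) = 8 + X*Z)
M(-6, 5)*(-77) + ((-4 - 39) - 11) = (8 + 5*(-6))*(-77) + ((-4 - 39) - 11) = (8 - 30)*(-77) + (-43 - 11) = -22*(-77) - 54 = 1694 - 54 = 1640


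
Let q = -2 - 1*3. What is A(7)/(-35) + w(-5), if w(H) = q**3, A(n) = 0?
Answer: -125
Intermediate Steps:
q = -5 (q = -2 - 3 = -5)
w(H) = -125 (w(H) = (-5)**3 = -125)
A(7)/(-35) + w(-5) = 0/(-35) - 125 = -1/35*0 - 125 = 0 - 125 = -125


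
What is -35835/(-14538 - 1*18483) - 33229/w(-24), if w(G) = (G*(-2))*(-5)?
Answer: 122872801/880560 ≈ 139.54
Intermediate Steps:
w(G) = 10*G (w(G) = -2*G*(-5) = 10*G)
-35835/(-14538 - 1*18483) - 33229/w(-24) = -35835/(-14538 - 1*18483) - 33229/(10*(-24)) = -35835/(-14538 - 18483) - 33229/(-240) = -35835/(-33021) - 33229*(-1/240) = -35835*(-1/33021) + 33229/240 = 11945/11007 + 33229/240 = 122872801/880560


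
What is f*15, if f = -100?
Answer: -1500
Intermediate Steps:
f*15 = -100*15 = -1500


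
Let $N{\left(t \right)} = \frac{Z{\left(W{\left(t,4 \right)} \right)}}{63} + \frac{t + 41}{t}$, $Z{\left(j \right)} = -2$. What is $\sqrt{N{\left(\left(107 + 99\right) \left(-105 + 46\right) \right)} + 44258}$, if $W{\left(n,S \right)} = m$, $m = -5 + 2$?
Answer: $\frac{\sqrt{2883223479673306}}{255234} \approx 210.38$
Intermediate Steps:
$m = -3$
$W{\left(n,S \right)} = -3$
$N{\left(t \right)} = - \frac{2}{63} + \frac{41 + t}{t}$ ($N{\left(t \right)} = - \frac{2}{63} + \frac{t + 41}{t} = \left(-2\right) \frac{1}{63} + \frac{41 + t}{t} = - \frac{2}{63} + \frac{41 + t}{t}$)
$\sqrt{N{\left(\left(107 + 99\right) \left(-105 + 46\right) \right)} + 44258} = \sqrt{\left(\frac{61}{63} + \frac{41}{\left(107 + 99\right) \left(-105 + 46\right)}\right) + 44258} = \sqrt{\left(\frac{61}{63} + \frac{41}{206 \left(-59\right)}\right) + 44258} = \sqrt{\left(\frac{61}{63} + \frac{41}{-12154}\right) + 44258} = \sqrt{\left(\frac{61}{63} + 41 \left(- \frac{1}{12154}\right)\right) + 44258} = \sqrt{\left(\frac{61}{63} - \frac{41}{12154}\right) + 44258} = \sqrt{\frac{738811}{765702} + 44258} = \sqrt{\frac{33889177927}{765702}} = \frac{\sqrt{2883223479673306}}{255234}$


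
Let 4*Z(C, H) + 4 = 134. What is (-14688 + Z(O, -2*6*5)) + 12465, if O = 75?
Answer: -4381/2 ≈ -2190.5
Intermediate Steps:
Z(C, H) = 65/2 (Z(C, H) = -1 + (¼)*134 = -1 + 67/2 = 65/2)
(-14688 + Z(O, -2*6*5)) + 12465 = (-14688 + 65/2) + 12465 = -29311/2 + 12465 = -4381/2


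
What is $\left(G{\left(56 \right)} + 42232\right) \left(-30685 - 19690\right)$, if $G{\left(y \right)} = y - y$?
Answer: $-2127437000$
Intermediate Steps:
$G{\left(y \right)} = 0$
$\left(G{\left(56 \right)} + 42232\right) \left(-30685 - 19690\right) = \left(0 + 42232\right) \left(-30685 - 19690\right) = 42232 \left(-50375\right) = -2127437000$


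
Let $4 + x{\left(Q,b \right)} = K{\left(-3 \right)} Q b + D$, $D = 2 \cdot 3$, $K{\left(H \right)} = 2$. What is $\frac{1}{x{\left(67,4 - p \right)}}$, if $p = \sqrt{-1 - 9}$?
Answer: $\frac{269}{234502} + \frac{67 i \sqrt{10}}{234502} \approx 0.0011471 + 0.0009035 i$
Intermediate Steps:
$D = 6$
$p = i \sqrt{10}$ ($p = \sqrt{-10} = i \sqrt{10} \approx 3.1623 i$)
$x{\left(Q,b \right)} = 2 + 2 Q b$ ($x{\left(Q,b \right)} = -4 + \left(2 Q b + 6\right) = -4 + \left(6 + 2 Q b\right) = 2 + 2 Q b$)
$\frac{1}{x{\left(67,4 - p \right)}} = \frac{1}{2 + 2 \cdot 67 \left(4 - i \sqrt{10}\right)} = \frac{1}{2 + \left(536 - 134 i \sqrt{10}\right)} = \frac{1}{538 - 134 i \sqrt{10}}$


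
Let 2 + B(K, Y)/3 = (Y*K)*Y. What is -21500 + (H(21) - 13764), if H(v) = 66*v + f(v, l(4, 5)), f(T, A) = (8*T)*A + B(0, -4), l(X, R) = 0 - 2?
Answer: -34220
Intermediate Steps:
B(K, Y) = -6 + 3*K*Y² (B(K, Y) = -6 + 3*((Y*K)*Y) = -6 + 3*((K*Y)*Y) = -6 + 3*(K*Y²) = -6 + 3*K*Y²)
l(X, R) = -2
f(T, A) = -6 + 8*A*T (f(T, A) = (8*T)*A + (-6 + 3*0*(-4)²) = 8*A*T + (-6 + 3*0*16) = 8*A*T + (-6 + 0) = 8*A*T - 6 = -6 + 8*A*T)
H(v) = -6 + 50*v (H(v) = 66*v + (-6 + 8*(-2)*v) = 66*v + (-6 - 16*v) = -6 + 50*v)
-21500 + (H(21) - 13764) = -21500 + ((-6 + 50*21) - 13764) = -21500 + ((-6 + 1050) - 13764) = -21500 + (1044 - 13764) = -21500 - 12720 = -34220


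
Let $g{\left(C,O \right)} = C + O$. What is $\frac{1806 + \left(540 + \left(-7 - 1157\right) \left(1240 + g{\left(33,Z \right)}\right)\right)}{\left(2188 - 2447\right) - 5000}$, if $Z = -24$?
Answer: $\frac{483830}{1753} \approx 276.0$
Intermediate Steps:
$\frac{1806 + \left(540 + \left(-7 - 1157\right) \left(1240 + g{\left(33,Z \right)}\right)\right)}{\left(2188 - 2447\right) - 5000} = \frac{1806 + \left(540 + \left(-7 - 1157\right) \left(1240 + \left(33 - 24\right)\right)\right)}{\left(2188 - 2447\right) - 5000} = \frac{1806 + \left(540 - 1164 \left(1240 + 9\right)\right)}{\left(2188 - 2447\right) - 5000} = \frac{1806 + \left(540 - 1453836\right)}{-259 - 5000} = \frac{1806 + \left(540 - 1453836\right)}{-5259} = \left(1806 - 1453296\right) \left(- \frac{1}{5259}\right) = \left(-1451490\right) \left(- \frac{1}{5259}\right) = \frac{483830}{1753}$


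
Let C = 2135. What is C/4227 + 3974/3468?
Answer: 1344571/814402 ≈ 1.6510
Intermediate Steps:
C/4227 + 3974/3468 = 2135/4227 + 3974/3468 = 2135*(1/4227) + 3974*(1/3468) = 2135/4227 + 1987/1734 = 1344571/814402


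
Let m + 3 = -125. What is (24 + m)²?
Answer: 10816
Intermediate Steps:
m = -128 (m = -3 - 125 = -128)
(24 + m)² = (24 - 128)² = (-104)² = 10816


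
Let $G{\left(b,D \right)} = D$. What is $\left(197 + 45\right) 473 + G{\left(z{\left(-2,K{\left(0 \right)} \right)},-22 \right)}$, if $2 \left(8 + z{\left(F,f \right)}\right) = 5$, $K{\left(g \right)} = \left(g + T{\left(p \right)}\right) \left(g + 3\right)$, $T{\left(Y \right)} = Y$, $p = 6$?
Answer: $114444$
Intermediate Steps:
$K{\left(g \right)} = \left(3 + g\right) \left(6 + g\right)$ ($K{\left(g \right)} = \left(g + 6\right) \left(g + 3\right) = \left(6 + g\right) \left(3 + g\right) = \left(3 + g\right) \left(6 + g\right)$)
$z{\left(F,f \right)} = - \frac{11}{2}$ ($z{\left(F,f \right)} = -8 + \frac{1}{2} \cdot 5 = -8 + \frac{5}{2} = - \frac{11}{2}$)
$\left(197 + 45\right) 473 + G{\left(z{\left(-2,K{\left(0 \right)} \right)},-22 \right)} = \left(197 + 45\right) 473 - 22 = 242 \cdot 473 - 22 = 114466 - 22 = 114444$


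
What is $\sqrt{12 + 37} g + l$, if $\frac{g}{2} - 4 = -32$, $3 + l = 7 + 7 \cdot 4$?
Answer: $-360$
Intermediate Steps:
$l = 32$ ($l = -3 + \left(7 + 7 \cdot 4\right) = -3 + \left(7 + 28\right) = -3 + 35 = 32$)
$g = -56$ ($g = 8 + 2 \left(-32\right) = 8 - 64 = -56$)
$\sqrt{12 + 37} g + l = \sqrt{12 + 37} \left(-56\right) + 32 = \sqrt{49} \left(-56\right) + 32 = 7 \left(-56\right) + 32 = -392 + 32 = -360$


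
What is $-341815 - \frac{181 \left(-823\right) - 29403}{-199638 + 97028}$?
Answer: $- \frac{17536907758}{51305} \approx -3.4182 \cdot 10^{5}$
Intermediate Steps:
$-341815 - \frac{181 \left(-823\right) - 29403}{-199638 + 97028} = -341815 - \frac{-148963 - 29403}{-102610} = -341815 - \left(-178366\right) \left(- \frac{1}{102610}\right) = -341815 - \frac{89183}{51305} = - \frac{17536907758}{51305}$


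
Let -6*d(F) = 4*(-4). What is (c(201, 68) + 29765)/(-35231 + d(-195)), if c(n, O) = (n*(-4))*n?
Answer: 395517/105685 ≈ 3.7424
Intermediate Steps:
d(F) = 8/3 (d(F) = -2*(-4)/3 = -1/6*(-16) = 8/3)
c(n, O) = -4*n**2 (c(n, O) = (-4*n)*n = -4*n**2)
(c(201, 68) + 29765)/(-35231 + d(-195)) = (-4*201**2 + 29765)/(-35231 + 8/3) = (-4*40401 + 29765)/(-105685/3) = (-161604 + 29765)*(-3/105685) = -131839*(-3/105685) = 395517/105685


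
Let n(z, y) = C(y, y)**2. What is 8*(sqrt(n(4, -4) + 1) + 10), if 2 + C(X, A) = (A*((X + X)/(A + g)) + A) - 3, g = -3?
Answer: 80 + 8*sqrt(9074)/7 ≈ 188.87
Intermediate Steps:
C(X, A) = -5 + A + 2*A*X/(-3 + A) (C(X, A) = -2 + ((A*((X + X)/(A - 3)) + A) - 3) = -2 + ((A*((2*X)/(-3 + A)) + A) - 3) = -2 + ((A*(2*X/(-3 + A)) + A) - 3) = -2 + ((2*A*X/(-3 + A) + A) - 3) = -2 + ((A + 2*A*X/(-3 + A)) - 3) = -2 + (-3 + A + 2*A*X/(-3 + A)) = -5 + A + 2*A*X/(-3 + A))
n(z, y) = (15 - 8*y + 3*y**2)**2/(-3 + y)**2 (n(z, y) = ((15 + y**2 - 8*y + 2*y*y)/(-3 + y))**2 = ((15 + y**2 - 8*y + 2*y**2)/(-3 + y))**2 = ((15 - 8*y + 3*y**2)/(-3 + y))**2 = (15 - 8*y + 3*y**2)**2/(-3 + y)**2)
8*(sqrt(n(4, -4) + 1) + 10) = 8*(sqrt((15 - 8*(-4) + 3*(-4)**2)**2/(-3 - 4)**2 + 1) + 10) = 8*(sqrt((15 + 32 + 3*16)**2/(-7)**2 + 1) + 10) = 8*(sqrt((15 + 32 + 48)**2/49 + 1) + 10) = 8*(sqrt((1/49)*95**2 + 1) + 10) = 8*(sqrt((1/49)*9025 + 1) + 10) = 8*(sqrt(9025/49 + 1) + 10) = 8*(sqrt(9074/49) + 10) = 8*(sqrt(9074)/7 + 10) = 8*(10 + sqrt(9074)/7) = 80 + 8*sqrt(9074)/7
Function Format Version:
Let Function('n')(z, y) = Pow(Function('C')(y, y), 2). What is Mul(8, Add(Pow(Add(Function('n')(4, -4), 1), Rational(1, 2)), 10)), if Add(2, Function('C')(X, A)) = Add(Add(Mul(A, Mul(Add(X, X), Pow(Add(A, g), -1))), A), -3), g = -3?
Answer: Add(80, Mul(Rational(8, 7), Pow(9074, Rational(1, 2)))) ≈ 188.87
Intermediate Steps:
Function('C')(X, A) = Add(-5, A, Mul(2, A, X, Pow(Add(-3, A), -1))) (Function('C')(X, A) = Add(-2, Add(Add(Mul(A, Mul(Add(X, X), Pow(Add(A, -3), -1))), A), -3)) = Add(-2, Add(Add(Mul(A, Mul(Mul(2, X), Pow(Add(-3, A), -1))), A), -3)) = Add(-2, Add(Add(Mul(A, Mul(2, X, Pow(Add(-3, A), -1))), A), -3)) = Add(-2, Add(Add(Mul(2, A, X, Pow(Add(-3, A), -1)), A), -3)) = Add(-2, Add(Add(A, Mul(2, A, X, Pow(Add(-3, A), -1))), -3)) = Add(-2, Add(-3, A, Mul(2, A, X, Pow(Add(-3, A), -1)))) = Add(-5, A, Mul(2, A, X, Pow(Add(-3, A), -1))))
Function('n')(z, y) = Mul(Pow(Add(-3, y), -2), Pow(Add(15, Mul(-8, y), Mul(3, Pow(y, 2))), 2)) (Function('n')(z, y) = Pow(Mul(Pow(Add(-3, y), -1), Add(15, Pow(y, 2), Mul(-8, y), Mul(2, y, y))), 2) = Pow(Mul(Pow(Add(-3, y), -1), Add(15, Pow(y, 2), Mul(-8, y), Mul(2, Pow(y, 2)))), 2) = Pow(Mul(Pow(Add(-3, y), -1), Add(15, Mul(-8, y), Mul(3, Pow(y, 2)))), 2) = Mul(Pow(Add(-3, y), -2), Pow(Add(15, Mul(-8, y), Mul(3, Pow(y, 2))), 2)))
Mul(8, Add(Pow(Add(Function('n')(4, -4), 1), Rational(1, 2)), 10)) = Mul(8, Add(Pow(Add(Mul(Pow(Add(-3, -4), -2), Pow(Add(15, Mul(-8, -4), Mul(3, Pow(-4, 2))), 2)), 1), Rational(1, 2)), 10)) = Mul(8, Add(Pow(Add(Mul(Pow(-7, -2), Pow(Add(15, 32, Mul(3, 16)), 2)), 1), Rational(1, 2)), 10)) = Mul(8, Add(Pow(Add(Mul(Rational(1, 49), Pow(Add(15, 32, 48), 2)), 1), Rational(1, 2)), 10)) = Mul(8, Add(Pow(Add(Mul(Rational(1, 49), Pow(95, 2)), 1), Rational(1, 2)), 10)) = Mul(8, Add(Pow(Add(Mul(Rational(1, 49), 9025), 1), Rational(1, 2)), 10)) = Mul(8, Add(Pow(Add(Rational(9025, 49), 1), Rational(1, 2)), 10)) = Mul(8, Add(Pow(Rational(9074, 49), Rational(1, 2)), 10)) = Mul(8, Add(Mul(Rational(1, 7), Pow(9074, Rational(1, 2))), 10)) = Mul(8, Add(10, Mul(Rational(1, 7), Pow(9074, Rational(1, 2))))) = Add(80, Mul(Rational(8, 7), Pow(9074, Rational(1, 2))))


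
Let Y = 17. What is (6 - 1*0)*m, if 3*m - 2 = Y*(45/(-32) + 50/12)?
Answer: 4697/48 ≈ 97.854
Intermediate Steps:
m = 4697/288 (m = 2/3 + (17*(45/(-32) + 50/12))/3 = 2/3 + (17*(45*(-1/32) + 50*(1/12)))/3 = 2/3 + (17*(-45/32 + 25/6))/3 = 2/3 + (17*(265/96))/3 = 2/3 + (1/3)*(4505/96) = 2/3 + 4505/288 = 4697/288 ≈ 16.309)
(6 - 1*0)*m = (6 - 1*0)*(4697/288) = (6 + 0)*(4697/288) = 6*(4697/288) = 4697/48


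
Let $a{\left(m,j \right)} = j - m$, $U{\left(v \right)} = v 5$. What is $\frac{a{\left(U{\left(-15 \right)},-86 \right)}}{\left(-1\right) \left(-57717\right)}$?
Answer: $- \frac{1}{5247} \approx -0.00019059$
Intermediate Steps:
$U{\left(v \right)} = 5 v$
$\frac{a{\left(U{\left(-15 \right)},-86 \right)}}{\left(-1\right) \left(-57717\right)} = \frac{-86 - 5 \left(-15\right)}{\left(-1\right) \left(-57717\right)} = \frac{-86 - -75}{57717} = \left(-86 + 75\right) \frac{1}{57717} = \left(-11\right) \frac{1}{57717} = - \frac{1}{5247}$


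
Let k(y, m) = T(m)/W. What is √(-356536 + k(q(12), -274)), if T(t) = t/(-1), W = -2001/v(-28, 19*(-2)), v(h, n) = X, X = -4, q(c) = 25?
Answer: 4*I*√89223019215/2001 ≈ 597.11*I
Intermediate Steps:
v(h, n) = -4
W = 2001/4 (W = -2001/(-4) = -2001*(-¼) = 2001/4 ≈ 500.25)
T(t) = -t (T(t) = t*(-1) = -t)
k(y, m) = -4*m/2001 (k(y, m) = (-m)/(2001/4) = -m*(4/2001) = -4*m/2001)
√(-356536 + k(q(12), -274)) = √(-356536 - 4/2001*(-274)) = √(-356536 + 1096/2001) = √(-713427440/2001) = 4*I*√89223019215/2001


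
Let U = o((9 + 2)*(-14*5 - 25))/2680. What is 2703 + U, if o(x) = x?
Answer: 1448599/536 ≈ 2702.6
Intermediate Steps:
U = -209/536 (U = ((9 + 2)*(-14*5 - 25))/2680 = (11*(-70 - 25))*(1/2680) = (11*(-95))*(1/2680) = -1045*1/2680 = -209/536 ≈ -0.38993)
2703 + U = 2703 - 209/536 = 1448599/536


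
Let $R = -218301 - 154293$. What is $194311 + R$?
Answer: $-178283$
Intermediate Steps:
$R = -372594$ ($R = -218301 - 154293 = -372594$)
$194311 + R = 194311 - 372594 = -178283$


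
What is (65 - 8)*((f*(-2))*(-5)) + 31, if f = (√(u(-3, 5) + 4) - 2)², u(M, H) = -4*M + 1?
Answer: 12001 - 2280*√17 ≈ 2600.3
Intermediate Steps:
u(M, H) = 1 - 4*M
f = (-2 + √17)² (f = (√((1 - 4*(-3)) + 4) - 2)² = (√((1 + 12) + 4) - 2)² = (√(13 + 4) - 2)² = (√17 - 2)² = (-2 + √17)² ≈ 4.5076)
(65 - 8)*((f*(-2))*(-5)) + 31 = (65 - 8)*(((2 - √17)²*(-2))*(-5)) + 31 = 57*(-2*(2 - √17)²*(-5)) + 31 = 57*(10*(2 - √17)²) + 31 = 570*(2 - √17)² + 31 = 31 + 570*(2 - √17)²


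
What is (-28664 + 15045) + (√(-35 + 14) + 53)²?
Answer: -10831 + 106*I*√21 ≈ -10831.0 + 485.75*I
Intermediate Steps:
(-28664 + 15045) + (√(-35 + 14) + 53)² = -13619 + (√(-21) + 53)² = -13619 + (I*√21 + 53)² = -13619 + (53 + I*√21)²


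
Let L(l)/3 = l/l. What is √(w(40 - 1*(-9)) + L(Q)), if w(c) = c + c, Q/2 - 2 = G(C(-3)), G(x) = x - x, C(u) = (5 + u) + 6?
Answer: √101 ≈ 10.050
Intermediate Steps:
C(u) = 11 + u
G(x) = 0
Q = 4 (Q = 4 + 2*0 = 4 + 0 = 4)
w(c) = 2*c
L(l) = 3 (L(l) = 3*(l/l) = 3*1 = 3)
√(w(40 - 1*(-9)) + L(Q)) = √(2*(40 - 1*(-9)) + 3) = √(2*(40 + 9) + 3) = √(2*49 + 3) = √(98 + 3) = √101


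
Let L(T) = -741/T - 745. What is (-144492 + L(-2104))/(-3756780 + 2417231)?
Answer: 17975171/165788888 ≈ 0.10842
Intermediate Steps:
L(T) = -745 - 741/T
(-144492 + L(-2104))/(-3756780 + 2417231) = (-144492 + (-745 - 741/(-2104)))/(-3756780 + 2417231) = (-144492 + (-745 - 741*(-1/2104)))/(-1339549) = (-144492 + (-745 + 741/2104))*(-1/1339549) = (-144492 - 1566739/2104)*(-1/1339549) = -305577907/2104*(-1/1339549) = 17975171/165788888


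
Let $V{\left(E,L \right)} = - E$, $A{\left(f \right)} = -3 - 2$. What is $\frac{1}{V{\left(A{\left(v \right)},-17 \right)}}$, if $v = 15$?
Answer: $\frac{1}{5} \approx 0.2$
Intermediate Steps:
$A{\left(f \right)} = -5$ ($A{\left(f \right)} = -3 - 2 = -5$)
$\frac{1}{V{\left(A{\left(v \right)},-17 \right)}} = \frac{1}{\left(-1\right) \left(-5\right)} = \frac{1}{5}$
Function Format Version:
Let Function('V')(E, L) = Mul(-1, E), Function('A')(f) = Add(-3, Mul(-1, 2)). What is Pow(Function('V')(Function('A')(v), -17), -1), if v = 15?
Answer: Rational(1, 5) ≈ 0.20000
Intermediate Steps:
Function('A')(f) = -5 (Function('A')(f) = Add(-3, -2) = -5)
Pow(Function('V')(Function('A')(v), -17), -1) = Pow(Mul(-1, -5), -1) = Pow(5, -1) = Rational(1, 5)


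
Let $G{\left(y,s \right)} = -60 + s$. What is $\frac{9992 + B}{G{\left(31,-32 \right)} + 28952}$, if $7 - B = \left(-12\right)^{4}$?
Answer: $- \frac{3579}{9620} \approx -0.37204$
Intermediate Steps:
$B = -20729$ ($B = 7 - \left(-12\right)^{4} = 7 - 20736 = -20729$)
$\frac{9992 + B}{G{\left(31,-32 \right)} + 28952} = \frac{9992 - 20729}{\left(-60 - 32\right) + 28952} = - \frac{10737}{-92 + 28952} = - \frac{10737}{28860} = \left(-10737\right) \frac{1}{28860} = - \frac{3579}{9620}$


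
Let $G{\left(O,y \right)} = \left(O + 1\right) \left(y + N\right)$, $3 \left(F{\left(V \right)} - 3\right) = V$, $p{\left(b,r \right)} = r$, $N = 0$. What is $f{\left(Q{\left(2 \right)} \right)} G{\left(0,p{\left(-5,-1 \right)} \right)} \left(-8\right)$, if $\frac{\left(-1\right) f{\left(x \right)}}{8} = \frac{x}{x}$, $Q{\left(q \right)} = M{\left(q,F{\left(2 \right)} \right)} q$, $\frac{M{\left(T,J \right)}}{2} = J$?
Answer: $-64$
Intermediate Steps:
$F{\left(V \right)} = 3 + \frac{V}{3}$
$M{\left(T,J \right)} = 2 J$
$G{\left(O,y \right)} = y \left(1 + O\right)$ ($G{\left(O,y \right)} = \left(O + 1\right) \left(y + 0\right) = \left(1 + O\right) y = y \left(1 + O\right)$)
$Q{\left(q \right)} = \frac{22 q}{3}$ ($Q{\left(q \right)} = 2 \left(3 + \frac{1}{3} \cdot 2\right) q = 2 \left(3 + \frac{2}{3}\right) q = 2 \cdot \frac{11}{3} q = \frac{22 q}{3}$)
$f{\left(x \right)} = -8$ ($f{\left(x \right)} = - 8 \frac{x}{x} = \left(-8\right) 1 = -8$)
$f{\left(Q{\left(2 \right)} \right)} G{\left(0,p{\left(-5,-1 \right)} \right)} \left(-8\right) = - 8 \left(- (1 + 0)\right) \left(-8\right) = - 8 \left(\left(-1\right) 1\right) \left(-8\right) = \left(-8\right) \left(-1\right) \left(-8\right) = 8 \left(-8\right) = -64$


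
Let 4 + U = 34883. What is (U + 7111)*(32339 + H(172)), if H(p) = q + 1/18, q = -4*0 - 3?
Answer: 12220118755/9 ≈ 1.3578e+9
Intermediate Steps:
q = -3 (q = 0 - 3 = -3)
H(p) = -53/18 (H(p) = -3 + 1/18 = -53/18)
U = 34879 (U = -4 + 34883 = 34879)
(U + 7111)*(32339 + H(172)) = (34879 + 7111)*(32339 - 53/18) = 41990*(582049/18) = 12220118755/9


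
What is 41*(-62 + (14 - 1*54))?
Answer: -4182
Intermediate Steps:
41*(-62 + (14 - 1*54)) = 41*(-62 + (14 - 54)) = 41*(-62 - 40) = 41*(-102) = -4182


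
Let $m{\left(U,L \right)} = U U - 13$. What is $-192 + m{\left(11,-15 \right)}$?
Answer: $-84$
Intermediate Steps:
$m{\left(U,L \right)} = -13 + U^{2}$ ($m{\left(U,L \right)} = U^{2} - 13 = -13 + U^{2}$)
$-192 + m{\left(11,-15 \right)} = -192 - \left(13 - 11^{2}\right) = -192 + \left(-13 + 121\right) = -192 + 108 = -84$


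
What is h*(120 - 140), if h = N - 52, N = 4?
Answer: 960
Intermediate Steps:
h = -48 (h = 4 - 52 = -48)
h*(120 - 140) = -48*(120 - 140) = -48*(-20) = 960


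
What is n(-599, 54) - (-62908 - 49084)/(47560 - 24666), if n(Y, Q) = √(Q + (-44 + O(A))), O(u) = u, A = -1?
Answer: 90337/11447 ≈ 7.8918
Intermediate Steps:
n(Y, Q) = √(-45 + Q) (n(Y, Q) = √(Q + (-44 - 1)) = √(Q - 45) = √(-45 + Q))
n(-599, 54) - (-62908 - 49084)/(47560 - 24666) = √(-45 + 54) - (-62908 - 49084)/(47560 - 24666) = √9 - (-111992)/22894 = 3 - (-111992)/22894 = 3 - 1*(-55996/11447) = 3 + 55996/11447 = 90337/11447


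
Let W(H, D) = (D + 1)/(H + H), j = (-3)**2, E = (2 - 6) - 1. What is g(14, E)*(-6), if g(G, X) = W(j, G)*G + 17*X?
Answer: 440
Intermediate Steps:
E = -5 (E = -4 - 1 = -5)
j = 9
W(H, D) = (1 + D)/(2*H) (W(H, D) = (1 + D)/((2*H)) = (1 + D)*(1/(2*H)) = (1 + D)/(2*H))
g(G, X) = 17*X + G*(1/18 + G/18) (g(G, X) = ((1/2)*(1 + G)/9)*G + 17*X = ((1/2)*(1/9)*(1 + G))*G + 17*X = (1/18 + G/18)*G + 17*X = G*(1/18 + G/18) + 17*X = 17*X + G*(1/18 + G/18))
g(14, E)*(-6) = (17*(-5) + (1/18)*14*(1 + 14))*(-6) = (-85 + (1/18)*14*15)*(-6) = (-85 + 35/3)*(-6) = -220/3*(-6) = 440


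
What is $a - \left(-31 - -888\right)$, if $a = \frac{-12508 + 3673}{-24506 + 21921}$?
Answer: $- \frac{441302}{517} \approx -853.58$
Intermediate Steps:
$a = \frac{1767}{517}$ ($a = - \frac{8835}{-2585} = \left(-8835\right) \left(- \frac{1}{2585}\right) = \frac{1767}{517} \approx 3.4178$)
$a - \left(-31 - -888\right) = \frac{1767}{517} - \left(-31 - -888\right) = \frac{1767}{517} - \left(-31 + 888\right) = \frac{1767}{517} - 857 = - \frac{441302}{517}$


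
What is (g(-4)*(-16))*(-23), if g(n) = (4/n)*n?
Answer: 1472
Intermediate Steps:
g(n) = 4
(g(-4)*(-16))*(-23) = (4*(-16))*(-23) = -64*(-23) = 1472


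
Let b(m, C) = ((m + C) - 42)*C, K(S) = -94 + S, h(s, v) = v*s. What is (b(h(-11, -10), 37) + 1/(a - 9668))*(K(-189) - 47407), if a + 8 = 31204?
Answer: -1994307120445/10764 ≈ -1.8528e+8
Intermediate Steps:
h(s, v) = s*v
a = 31196 (a = -8 + 31204 = 31196)
b(m, C) = C*(-42 + C + m) (b(m, C) = ((C + m) - 42)*C = (-42 + C + m)*C = C*(-42 + C + m))
(b(h(-11, -10), 37) + 1/(a - 9668))*(K(-189) - 47407) = (37*(-42 + 37 - 11*(-10)) + 1/(31196 - 9668))*((-94 - 189) - 47407) = (37*(-42 + 37 + 110) + 1/21528)*(-283 - 47407) = (37*105 + 1/21528)*(-47690) = (3885 + 1/21528)*(-47690) = (83636281/21528)*(-47690) = -1994307120445/10764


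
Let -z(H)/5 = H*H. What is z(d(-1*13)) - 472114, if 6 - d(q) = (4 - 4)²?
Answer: -472294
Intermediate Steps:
d(q) = 6 (d(q) = 6 - (4 - 4)² = 6 - 1*0² = 6 - 1*0 = 6 + 0 = 6)
z(H) = -5*H² (z(H) = -5*H*H = -5*H²)
z(d(-1*13)) - 472114 = -5*6² - 472114 = -5*36 - 472114 = -180 - 472114 = -472294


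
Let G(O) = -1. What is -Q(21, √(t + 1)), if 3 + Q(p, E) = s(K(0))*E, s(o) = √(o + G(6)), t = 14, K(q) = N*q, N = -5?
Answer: 3 - I*√15 ≈ 3.0 - 3.873*I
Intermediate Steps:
K(q) = -5*q
s(o) = √(-1 + o) (s(o) = √(o - 1) = √(-1 + o))
Q(p, E) = -3 + I*E (Q(p, E) = -3 + √(-1 - 5*0)*E = -3 + √(-1 + 0)*E = -3 + √(-1)*E = -3 + I*E)
-Q(21, √(t + 1)) = -(-3 + I*√(14 + 1)) = -(-3 + I*√15) = 3 - I*√15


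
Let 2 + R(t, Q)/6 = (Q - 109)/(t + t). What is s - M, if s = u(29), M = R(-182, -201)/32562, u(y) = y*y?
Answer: 830667683/987714 ≈ 841.00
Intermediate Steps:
u(y) = y²
R(t, Q) = -12 + 3*(-109 + Q)/t (R(t, Q) = -12 + 6*((Q - 109)/(t + t)) = -12 + 6*((-109 + Q)/((2*t))) = -12 + 6*((-109 + Q)*(1/(2*t))) = -12 + 6*((-109 + Q)/(2*t)) = -12 + 3*(-109 + Q)/t)
M = -209/987714 (M = (3*(-109 - 201 - 4*(-182))/(-182))/32562 = (3*(-1/182)*(-109 - 201 + 728))*(1/32562) = (3*(-1/182)*418)*(1/32562) = -627/91*1/32562 = -209/987714 ≈ -0.00021160)
s = 841 (s = 29² = 841)
s - M = 841 - 1*(-209/987714) = 841 + 209/987714 = 830667683/987714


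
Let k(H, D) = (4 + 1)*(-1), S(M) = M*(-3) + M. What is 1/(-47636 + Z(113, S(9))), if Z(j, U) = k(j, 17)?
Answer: -1/47641 ≈ -2.0990e-5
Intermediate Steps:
S(M) = -2*M (S(M) = -3*M + M = -2*M)
k(H, D) = -5 (k(H, D) = 5*(-1) = -5)
Z(j, U) = -5
1/(-47636 + Z(113, S(9))) = 1/(-47636 - 5) = 1/(-47641) = -1/47641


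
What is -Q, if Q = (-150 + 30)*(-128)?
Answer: -15360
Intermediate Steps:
Q = 15360 (Q = -120*(-128) = 15360)
-Q = -1*15360 = -15360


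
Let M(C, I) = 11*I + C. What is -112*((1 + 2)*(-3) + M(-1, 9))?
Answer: -9968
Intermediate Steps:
M(C, I) = C + 11*I
-112*((1 + 2)*(-3) + M(-1, 9)) = -112*((1 + 2)*(-3) + (-1 + 11*9)) = -112*(3*(-3) + (-1 + 99)) = -112*(-9 + 98) = -112*89 = -9968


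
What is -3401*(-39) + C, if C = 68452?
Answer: 201091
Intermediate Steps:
-3401*(-39) + C = -3401*(-39) + 68452 = 132639 + 68452 = 201091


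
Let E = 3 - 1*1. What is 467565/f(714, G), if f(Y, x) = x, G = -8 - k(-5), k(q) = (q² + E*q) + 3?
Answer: -467565/26 ≈ -17983.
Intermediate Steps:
E = 2 (E = 3 - 1 = 2)
k(q) = 3 + q² + 2*q (k(q) = (q² + 2*q) + 3 = 3 + q² + 2*q)
G = -26 (G = -8 - (3 + (-5)² + 2*(-5)) = -8 - (3 + 25 - 10) = -8 - 1*18 = -8 - 18 = -26)
467565/f(714, G) = 467565/(-26) = 467565*(-1/26) = -467565/26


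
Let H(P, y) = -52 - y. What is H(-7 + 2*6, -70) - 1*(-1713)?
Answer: 1731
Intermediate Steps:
H(-7 + 2*6, -70) - 1*(-1713) = (-52 - 1*(-70)) - 1*(-1713) = (-52 + 70) + 1713 = 18 + 1713 = 1731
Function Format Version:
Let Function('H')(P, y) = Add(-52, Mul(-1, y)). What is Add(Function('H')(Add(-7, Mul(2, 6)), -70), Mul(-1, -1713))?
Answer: 1731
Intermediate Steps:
Add(Function('H')(Add(-7, Mul(2, 6)), -70), Mul(-1, -1713)) = Add(Add(-52, Mul(-1, -70)), Mul(-1, -1713)) = Add(Add(-52, 70), 1713) = Add(18, 1713) = 1731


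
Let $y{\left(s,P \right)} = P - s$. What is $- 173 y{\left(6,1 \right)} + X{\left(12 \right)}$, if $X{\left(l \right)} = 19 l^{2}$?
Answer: $3601$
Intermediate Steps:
$- 173 y{\left(6,1 \right)} + X{\left(12 \right)} = - 173 \left(1 - 6\right) + 19 \cdot 12^{2} = - 173 \left(1 - 6\right) + 19 \cdot 144 = \left(-173\right) \left(-5\right) + 2736 = 865 + 2736 = 3601$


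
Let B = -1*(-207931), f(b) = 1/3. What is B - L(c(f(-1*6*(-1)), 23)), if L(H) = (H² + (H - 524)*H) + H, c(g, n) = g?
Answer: 1872946/9 ≈ 2.0811e+5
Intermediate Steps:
f(b) = ⅓
B = 207931
L(H) = H + H² + H*(-524 + H) (L(H) = (H² + (-524 + H)*H) + H = (H² + H*(-524 + H)) + H = H + H² + H*(-524 + H))
B - L(c(f(-1*6*(-1)), 23)) = 207931 - (-523 + 2*(⅓))/3 = 207931 - (-523 + ⅔)/3 = 207931 - (-1567)/(3*3) = 207931 - 1*(-1567/9) = 207931 + 1567/9 = 1872946/9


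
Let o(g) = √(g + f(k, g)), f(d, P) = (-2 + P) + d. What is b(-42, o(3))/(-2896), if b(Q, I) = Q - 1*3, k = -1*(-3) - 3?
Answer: 45/2896 ≈ 0.015539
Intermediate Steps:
k = 0 (k = 3 - 3 = 0)
f(d, P) = -2 + P + d
o(g) = √(-2 + 2*g) (o(g) = √(g + (-2 + g + 0)) = √(g + (-2 + g)) = √(-2 + 2*g))
b(Q, I) = -3 + Q (b(Q, I) = Q - 3 = -3 + Q)
b(-42, o(3))/(-2896) = (-3 - 42)/(-2896) = -45*(-1/2896) = 45/2896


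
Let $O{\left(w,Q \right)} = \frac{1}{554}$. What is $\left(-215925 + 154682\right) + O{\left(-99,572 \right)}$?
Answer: $- \frac{33928621}{554} \approx -61243.0$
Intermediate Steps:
$O{\left(w,Q \right)} = \frac{1}{554}$
$\left(-215925 + 154682\right) + O{\left(-99,572 \right)} = \left(-215925 + 154682\right) + \frac{1}{554} = -61243 + \frac{1}{554} = - \frac{33928621}{554}$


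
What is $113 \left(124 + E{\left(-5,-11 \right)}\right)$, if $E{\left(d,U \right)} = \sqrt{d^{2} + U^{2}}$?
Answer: $14012 + 113 \sqrt{146} \approx 15377.0$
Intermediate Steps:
$E{\left(d,U \right)} = \sqrt{U^{2} + d^{2}}$
$113 \left(124 + E{\left(-5,-11 \right)}\right) = 113 \left(124 + \sqrt{\left(-11\right)^{2} + \left(-5\right)^{2}}\right) = 113 \left(124 + \sqrt{121 + 25}\right) = 113 \left(124 + \sqrt{146}\right) = 14012 + 113 \sqrt{146}$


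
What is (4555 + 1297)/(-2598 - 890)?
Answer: -1463/872 ≈ -1.6778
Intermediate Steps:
(4555 + 1297)/(-2598 - 890) = 5852/(-3488) = 5852*(-1/3488) = -1463/872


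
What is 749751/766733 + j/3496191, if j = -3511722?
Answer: -23760148595/893548338001 ≈ -0.026591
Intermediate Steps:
749751/766733 + j/3496191 = 749751/766733 - 3511722/3496191 = 749751*(1/766733) - 3511722*1/3496191 = 749751/766733 - 1170574/1165397 = -23760148595/893548338001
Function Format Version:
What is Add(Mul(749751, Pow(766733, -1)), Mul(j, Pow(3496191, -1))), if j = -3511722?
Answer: Rational(-23760148595, 893548338001) ≈ -0.026591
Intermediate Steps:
Add(Mul(749751, Pow(766733, -1)), Mul(j, Pow(3496191, -1))) = Add(Mul(749751, Pow(766733, -1)), Mul(-3511722, Pow(3496191, -1))) = Add(Mul(749751, Rational(1, 766733)), Mul(-3511722, Rational(1, 3496191))) = Add(Rational(749751, 766733), Rational(-1170574, 1165397)) = Rational(-23760148595, 893548338001)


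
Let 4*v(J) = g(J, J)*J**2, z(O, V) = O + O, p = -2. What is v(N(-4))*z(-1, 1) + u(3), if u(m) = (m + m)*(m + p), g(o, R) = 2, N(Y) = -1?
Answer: 5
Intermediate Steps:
z(O, V) = 2*O
v(J) = J**2/2 (v(J) = (2*J**2)/4 = J**2/2)
u(m) = 2*m*(-2 + m) (u(m) = (m + m)*(m - 2) = (2*m)*(-2 + m) = 2*m*(-2 + m))
v(N(-4))*z(-1, 1) + u(3) = ((1/2)*(-1)**2)*(2*(-1)) + 2*3*(-2 + 3) = ((1/2)*1)*(-2) + 2*3*1 = (1/2)*(-2) + 6 = -1 + 6 = 5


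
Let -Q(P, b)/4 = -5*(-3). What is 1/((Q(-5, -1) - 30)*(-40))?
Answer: 1/3600 ≈ 0.00027778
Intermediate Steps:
Q(P, b) = -60 (Q(P, b) = -(-20)*(-3) = -4*15 = -60)
1/((Q(-5, -1) - 30)*(-40)) = 1/((-60 - 30)*(-40)) = 1/(-90*(-40)) = 1/3600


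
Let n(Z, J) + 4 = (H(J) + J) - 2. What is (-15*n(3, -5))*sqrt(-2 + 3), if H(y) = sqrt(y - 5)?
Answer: 165 - 15*I*sqrt(10) ≈ 165.0 - 47.434*I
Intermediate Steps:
H(y) = sqrt(-5 + y)
n(Z, J) = -6 + J + sqrt(-5 + J) (n(Z, J) = -4 + ((sqrt(-5 + J) + J) - 2) = -4 + ((J + sqrt(-5 + J)) - 2) = -4 + (-2 + J + sqrt(-5 + J)) = -6 + J + sqrt(-5 + J))
(-15*n(3, -5))*sqrt(-2 + 3) = (-15*(-6 - 5 + sqrt(-5 - 5)))*sqrt(-2 + 3) = (-15*(-6 - 5 + sqrt(-10)))*sqrt(1) = -15*(-6 - 5 + I*sqrt(10))*1 = -15*(-11 + I*sqrt(10))*1 = (165 - 15*I*sqrt(10))*1 = 165 - 15*I*sqrt(10)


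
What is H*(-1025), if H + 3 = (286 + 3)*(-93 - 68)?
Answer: 47695300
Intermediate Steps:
H = -46532 (H = -3 + (286 + 3)*(-93 - 68) = -3 + 289*(-161) = -3 - 46529 = -46532)
H*(-1025) = -46532*(-1025) = 47695300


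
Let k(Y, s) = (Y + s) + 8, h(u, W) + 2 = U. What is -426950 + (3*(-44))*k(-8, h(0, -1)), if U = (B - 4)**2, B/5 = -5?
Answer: -537698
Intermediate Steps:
B = -25 (B = 5*(-5) = -25)
U = 841 (U = (-25 - 4)**2 = (-29)**2 = 841)
h(u, W) = 839 (h(u, W) = -2 + 841 = 839)
k(Y, s) = 8 + Y + s
-426950 + (3*(-44))*k(-8, h(0, -1)) = -426950 + (3*(-44))*(8 - 8 + 839) = -426950 - 132*839 = -426950 - 110748 = -537698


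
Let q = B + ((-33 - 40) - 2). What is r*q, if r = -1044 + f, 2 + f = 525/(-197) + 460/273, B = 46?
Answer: 1632921299/53781 ≈ 30362.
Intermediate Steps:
f = -160267/53781 (f = -2 + (525/(-197) + 460/273) = -2 + (525*(-1/197) + 460*(1/273)) = -2 + (-525/197 + 460/273) = -2 - 52705/53781 = -160267/53781 ≈ -2.9800)
r = -56307631/53781 (r = -1044 - 160267/53781 = -56307631/53781 ≈ -1047.0)
q = -29 (q = 46 + ((-33 - 40) - 2) = 46 + (-73 - 2) = 46 - 75 = -29)
r*q = -56307631/53781*(-29) = 1632921299/53781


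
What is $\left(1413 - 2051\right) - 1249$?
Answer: $-1887$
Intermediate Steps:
$\left(1413 - 2051\right) - 1249 = -638 - 1249 = -1887$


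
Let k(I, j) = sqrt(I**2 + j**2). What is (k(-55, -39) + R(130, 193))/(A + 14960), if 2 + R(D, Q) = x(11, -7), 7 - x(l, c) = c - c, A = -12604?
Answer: 5/2356 + sqrt(4546)/2356 ≈ 0.030740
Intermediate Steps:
x(l, c) = 7 (x(l, c) = 7 - (c - c) = 7 - 1*0 = 7 + 0 = 7)
R(D, Q) = 5 (R(D, Q) = -2 + 7 = 5)
(k(-55, -39) + R(130, 193))/(A + 14960) = (sqrt((-55)**2 + (-39)**2) + 5)/(-12604 + 14960) = (sqrt(3025 + 1521) + 5)/2356 = (sqrt(4546) + 5)*(1/2356) = (5 + sqrt(4546))*(1/2356) = 5/2356 + sqrt(4546)/2356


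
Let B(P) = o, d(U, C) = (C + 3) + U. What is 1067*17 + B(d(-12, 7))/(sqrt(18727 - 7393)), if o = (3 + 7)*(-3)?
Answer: 18139 - 5*sqrt(11334)/1889 ≈ 18139.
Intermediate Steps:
d(U, C) = 3 + C + U (d(U, C) = (3 + C) + U = 3 + C + U)
o = -30 (o = 10*(-3) = -30)
B(P) = -30
1067*17 + B(d(-12, 7))/(sqrt(18727 - 7393)) = 1067*17 - 30/sqrt(18727 - 7393) = 18139 - 30*sqrt(11334)/11334 = 18139 - 5*sqrt(11334)/1889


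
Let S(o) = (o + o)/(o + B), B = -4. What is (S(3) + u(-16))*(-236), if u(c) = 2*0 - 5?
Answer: 2596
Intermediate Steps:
u(c) = -5 (u(c) = 0 - 5 = -5)
S(o) = 2*o/(-4 + o) (S(o) = (o + o)/(o - 4) = (2*o)/(-4 + o) = 2*o/(-4 + o))
(S(3) + u(-16))*(-236) = (2*3/(-4 + 3) - 5)*(-236) = (2*3/(-1) - 5)*(-236) = (2*3*(-1) - 5)*(-236) = (-6 - 5)*(-236) = -11*(-236) = 2596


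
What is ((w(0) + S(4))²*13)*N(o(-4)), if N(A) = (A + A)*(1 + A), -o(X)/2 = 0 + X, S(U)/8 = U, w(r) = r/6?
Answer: 1916928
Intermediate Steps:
w(r) = r/6 (w(r) = r*(⅙) = r/6)
S(U) = 8*U
o(X) = -2*X (o(X) = -2*(0 + X) = -2*X)
N(A) = 2*A*(1 + A) (N(A) = (2*A)*(1 + A) = 2*A*(1 + A))
((w(0) + S(4))²*13)*N(o(-4)) = (((⅙)*0 + 8*4)²*13)*(2*(-2*(-4))*(1 - 2*(-4))) = ((0 + 32)²*13)*(2*8*(1 + 8)) = (32²*13)*(2*8*9) = (1024*13)*144 = 13312*144 = 1916928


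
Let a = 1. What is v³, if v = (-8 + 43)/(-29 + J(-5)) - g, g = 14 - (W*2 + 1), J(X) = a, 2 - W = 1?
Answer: -117649/64 ≈ -1838.3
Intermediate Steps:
W = 1 (W = 2 - 1*1 = 2 - 1 = 1)
J(X) = 1
g = 11 (g = 14 - (1*2 + 1) = 14 - (2 + 1) = 14 - 1*3 = 14 - 3 = 11)
v = -49/4 (v = (-8 + 43)/(-29 + 1) - 1*11 = 35/(-28) - 11 = 35*(-1/28) - 11 = -5/4 - 11 = -49/4 ≈ -12.250)
v³ = (-49/4)³ = -117649/64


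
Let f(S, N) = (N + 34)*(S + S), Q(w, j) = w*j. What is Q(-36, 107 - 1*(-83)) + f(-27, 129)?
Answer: -15642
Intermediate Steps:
Q(w, j) = j*w
f(S, N) = 2*S*(34 + N) (f(S, N) = (34 + N)*(2*S) = 2*S*(34 + N))
Q(-36, 107 - 1*(-83)) + f(-27, 129) = (107 - 1*(-83))*(-36) + 2*(-27)*(34 + 129) = (107 + 83)*(-36) + 2*(-27)*163 = 190*(-36) - 8802 = -6840 - 8802 = -15642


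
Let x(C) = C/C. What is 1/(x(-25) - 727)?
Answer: -1/726 ≈ -0.0013774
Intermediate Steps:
x(C) = 1
1/(x(-25) - 727) = 1/(1 - 727) = 1/(-726) = -1/726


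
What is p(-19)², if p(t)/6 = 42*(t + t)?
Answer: 91699776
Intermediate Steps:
p(t) = 504*t (p(t) = 6*(42*(t + t)) = 6*(42*(2*t)) = 6*(84*t) = 504*t)
p(-19)² = (504*(-19))² = (-9576)² = 91699776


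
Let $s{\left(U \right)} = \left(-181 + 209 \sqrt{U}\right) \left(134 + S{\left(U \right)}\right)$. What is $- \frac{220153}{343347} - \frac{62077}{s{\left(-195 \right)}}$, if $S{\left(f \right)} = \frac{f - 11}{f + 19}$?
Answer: $- \frac{612556189709823}{970039811037115} + \frac{285430046 i \sqrt{195}}{25427215905} \approx -0.63148 + 0.15675 i$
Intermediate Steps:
$S{\left(f \right)} = \frac{-11 + f}{19 + f}$
$s{\left(U \right)} = \left(-181 + 209 \sqrt{U}\right) \left(134 + \frac{-11 + U}{19 + U}\right)$
$- \frac{220153}{343347} - \frac{62077}{s{\left(-195 \right)}} = - \frac{220153}{343347} - \frac{62077}{15 \frac{1}{19 - 195} \left(-30589 - -317655 + 1881 \left(-195\right)^{\frac{3}{2}} + 35321 \sqrt{-195}\right)} = \left(-220153\right) \frac{1}{343347} - \frac{62077}{15 \frac{1}{-176} \left(-30589 + 317655 + 1881 \left(- 195 i \sqrt{195}\right) + 35321 i \sqrt{195}\right)} = - \frac{220153}{343347} - \frac{62077}{15 \left(- \frac{1}{176}\right) \left(-30589 + 317655 - 366795 i \sqrt{195} + 35321 i \sqrt{195}\right)} = - \frac{220153}{343347} - \frac{62077}{15 \left(- \frac{1}{176}\right) \left(287066 - 331474 i \sqrt{195}\right)} = - \frac{220153}{343347} - \frac{62077}{- \frac{2152995}{88} + \frac{226005 i \sqrt{195}}{8}}$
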